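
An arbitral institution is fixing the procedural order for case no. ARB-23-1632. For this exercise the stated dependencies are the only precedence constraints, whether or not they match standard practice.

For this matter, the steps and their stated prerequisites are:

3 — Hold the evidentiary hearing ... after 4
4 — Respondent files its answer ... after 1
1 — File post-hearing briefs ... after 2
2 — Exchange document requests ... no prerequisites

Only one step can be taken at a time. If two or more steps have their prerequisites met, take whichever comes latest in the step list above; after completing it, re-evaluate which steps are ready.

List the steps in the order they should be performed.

Only 2 has no prerequisites, so it is first.
That leaves 1 as the only ready step → 1.
4 needed 1, now all done → 4.
3 is the only step now ready → 3.

2, 1, 4, 3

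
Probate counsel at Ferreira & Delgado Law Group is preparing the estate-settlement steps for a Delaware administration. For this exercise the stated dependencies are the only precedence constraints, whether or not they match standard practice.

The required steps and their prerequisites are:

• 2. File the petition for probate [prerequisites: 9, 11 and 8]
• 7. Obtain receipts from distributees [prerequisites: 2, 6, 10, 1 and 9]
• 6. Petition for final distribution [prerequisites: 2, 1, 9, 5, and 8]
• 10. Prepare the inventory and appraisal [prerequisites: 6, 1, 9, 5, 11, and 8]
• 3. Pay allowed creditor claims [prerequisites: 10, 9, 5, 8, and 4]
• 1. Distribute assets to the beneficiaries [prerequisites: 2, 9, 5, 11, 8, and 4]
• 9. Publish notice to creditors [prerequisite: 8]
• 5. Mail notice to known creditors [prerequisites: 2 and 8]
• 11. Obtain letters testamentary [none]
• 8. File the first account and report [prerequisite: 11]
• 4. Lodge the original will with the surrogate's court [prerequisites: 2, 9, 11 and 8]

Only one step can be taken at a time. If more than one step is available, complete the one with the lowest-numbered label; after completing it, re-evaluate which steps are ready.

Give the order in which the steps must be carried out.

11 has no prerequisites → 11 first.
8 is the only step now ready → 8.
9 needed 8, now all done → 9.
2 is the only step now ready → 2.
Ready: 4 and 5. 4 has the earlier label → 4.
That leaves 5 as the only ready step → 5.
1 is the only step now ready → 1.
6 is the only step now ready → 6.
10 is the only step now ready → 10.
Ready: 3 and 7. 3 has the earlier label → 3.
That leaves 7 as the only ready step → 7.

11, 8, 9, 2, 4, 5, 1, 6, 10, 3, 7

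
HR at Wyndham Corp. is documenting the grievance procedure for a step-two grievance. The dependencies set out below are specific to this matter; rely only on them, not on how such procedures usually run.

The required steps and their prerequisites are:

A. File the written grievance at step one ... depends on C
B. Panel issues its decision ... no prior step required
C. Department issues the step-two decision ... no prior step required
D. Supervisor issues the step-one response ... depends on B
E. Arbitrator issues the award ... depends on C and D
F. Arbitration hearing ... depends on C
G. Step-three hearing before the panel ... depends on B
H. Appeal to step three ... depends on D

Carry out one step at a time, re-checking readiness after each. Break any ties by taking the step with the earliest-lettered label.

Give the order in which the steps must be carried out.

B C A D E F G H

B and C have no prerequisites; B has the earlier label, so B is first.
Now C, D and G have their prerequisites met. C has the earlier label, so C next.
A and F now also ready, so the ready set is {A, D, F, G}; A has the earlier label → A.
Ready: D, F and G. D has the earlier label → D.
Ready: E, F, G and H. E has the earlier label → E.
Now F, G and H have their prerequisites met. F has the earlier label, so F next.
Now G and H have their prerequisites met. G has the earlier label, so G next.
Next only H has its prerequisites met → H.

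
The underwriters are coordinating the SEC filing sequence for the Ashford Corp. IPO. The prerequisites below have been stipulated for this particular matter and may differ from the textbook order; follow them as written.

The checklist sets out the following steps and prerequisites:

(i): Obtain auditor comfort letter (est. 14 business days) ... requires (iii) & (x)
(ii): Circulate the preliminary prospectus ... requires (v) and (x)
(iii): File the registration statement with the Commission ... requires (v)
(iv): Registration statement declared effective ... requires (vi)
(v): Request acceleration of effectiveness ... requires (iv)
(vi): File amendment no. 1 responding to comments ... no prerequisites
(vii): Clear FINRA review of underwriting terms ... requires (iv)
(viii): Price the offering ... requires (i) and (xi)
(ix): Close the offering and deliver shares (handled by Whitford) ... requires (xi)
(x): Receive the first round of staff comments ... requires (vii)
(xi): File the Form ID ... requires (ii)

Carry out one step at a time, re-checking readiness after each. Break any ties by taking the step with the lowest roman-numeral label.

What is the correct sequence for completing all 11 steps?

Only (vi) has no prerequisites, so it is first.
(iv) is the only step now ready → (iv).
(v) and (vii) are both available; (v) has the earlier label → (v).
Ready: (iii) and (vii). (iii) has the earlier label → (iii).
(vii) is the only step now ready → (vii).
(x) needed (vii), now all done → (x).
Now (i) and (ii) have their prerequisites met. (i) has the earlier label, so (i) next.
(ii) needed (v) and (x), now all done → (ii).
(xi) needed (ii), now all done → (xi).
Now (viii) and (ix) have their prerequisites met. (viii) has the earlier label, so (viii) next.
(ix) is the only step now ready → (ix).

(vi), (iv), (v), (iii), (vii), (x), (i), (ii), (xi), (viii), (ix)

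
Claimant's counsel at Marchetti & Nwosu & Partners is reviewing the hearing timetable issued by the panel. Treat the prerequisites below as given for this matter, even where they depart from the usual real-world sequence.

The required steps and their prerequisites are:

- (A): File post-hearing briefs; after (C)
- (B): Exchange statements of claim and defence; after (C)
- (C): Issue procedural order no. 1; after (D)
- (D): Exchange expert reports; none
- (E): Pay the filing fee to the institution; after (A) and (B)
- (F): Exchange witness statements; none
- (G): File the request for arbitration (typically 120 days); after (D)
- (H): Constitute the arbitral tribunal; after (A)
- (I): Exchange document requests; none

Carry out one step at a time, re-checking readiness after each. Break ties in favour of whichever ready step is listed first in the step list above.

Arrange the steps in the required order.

(D), (F) and (I) have no prerequisites; (D) is listed earlier, so (D) is first.
(C), (F), (G) and (I) are all available; (C) is listed earlier → (C).
(A), (B), (F), (G) and (I) are all available; (A) is listed earlier → (A).
Now (B), (F), (G), (H) and (I) have their prerequisites met. (B) is listed earlier, so (B) next.
Ready: (E), (F), (G), (H) and (I). (E) is listed earlier → (E).
Now (F), (G), (H) and (I) have their prerequisites met. (F) is listed earlier, so (F) next.
Now (G), (H) and (I) have their prerequisites met. (G) is listed earlier, so (G) next.
Ready: (H) and (I). (H) is listed earlier → (H).
That leaves (I) as the only ready step → (I).

(D) → (C) → (A) → (B) → (E) → (F) → (G) → (H) → (I)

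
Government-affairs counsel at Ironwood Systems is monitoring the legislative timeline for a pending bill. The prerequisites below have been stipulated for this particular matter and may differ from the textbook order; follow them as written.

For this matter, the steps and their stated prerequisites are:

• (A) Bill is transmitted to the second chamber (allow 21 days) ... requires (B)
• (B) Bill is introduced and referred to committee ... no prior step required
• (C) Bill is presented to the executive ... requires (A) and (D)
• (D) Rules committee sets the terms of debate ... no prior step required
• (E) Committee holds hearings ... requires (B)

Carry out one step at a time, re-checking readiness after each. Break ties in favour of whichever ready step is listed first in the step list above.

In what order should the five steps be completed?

(B) → (A) → (D) → (C) → (E)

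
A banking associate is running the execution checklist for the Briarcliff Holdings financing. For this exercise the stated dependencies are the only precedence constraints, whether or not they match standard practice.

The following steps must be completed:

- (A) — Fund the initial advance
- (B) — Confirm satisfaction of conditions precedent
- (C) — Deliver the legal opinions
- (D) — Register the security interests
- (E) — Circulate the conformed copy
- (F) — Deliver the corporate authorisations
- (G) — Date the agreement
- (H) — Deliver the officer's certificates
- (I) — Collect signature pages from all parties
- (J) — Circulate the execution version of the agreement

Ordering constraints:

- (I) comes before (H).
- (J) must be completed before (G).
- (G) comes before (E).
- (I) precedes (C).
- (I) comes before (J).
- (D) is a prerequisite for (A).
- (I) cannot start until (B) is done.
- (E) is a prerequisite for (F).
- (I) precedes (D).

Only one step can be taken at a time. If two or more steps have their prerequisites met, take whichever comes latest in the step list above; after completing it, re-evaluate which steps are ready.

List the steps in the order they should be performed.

(B) → (I) → (J) → (H) → (G) → (E) → (F) → (D) → (C) → (A)

Only (B) has no prerequisites, so it is first.
(I) is the only step now ready → (I).
Now (J), (H), (D) and (C) have their prerequisites met. (J) is listed later, so (J) next.
Now (H), (G), (D) and (C) have their prerequisites met. (H) is listed later, so (H) next.
Now (G), (D) and (C) have their prerequisites met. (G) is listed later, so (G) next.
(E), (D) and (C) are all available; (E) is listed later → (E).
(F) now also ready, so the ready set is {(F), (D), (C)}; (F) is listed later → (F).
Ready: (D) and (C). (D) is listed later → (D).
(A) now also ready, so the ready set is {(C), (A)}; (C) is listed later → (C).
(A) needed (D), now all done → (A).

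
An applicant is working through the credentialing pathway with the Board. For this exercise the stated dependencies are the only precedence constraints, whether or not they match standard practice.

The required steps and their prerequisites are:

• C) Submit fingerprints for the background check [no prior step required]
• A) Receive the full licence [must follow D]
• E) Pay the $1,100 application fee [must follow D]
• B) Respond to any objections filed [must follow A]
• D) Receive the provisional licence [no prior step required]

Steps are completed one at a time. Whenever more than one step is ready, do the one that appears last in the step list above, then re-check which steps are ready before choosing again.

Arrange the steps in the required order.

Nothing is required for D and C. D is listed later → D first.
E, A and C are all available; E is listed later → E.
Ready: A and C. A is listed later → A.
B and C are both available; B is listed later → B.
Next only C has its prerequisites met → C.

D, E, A, B, C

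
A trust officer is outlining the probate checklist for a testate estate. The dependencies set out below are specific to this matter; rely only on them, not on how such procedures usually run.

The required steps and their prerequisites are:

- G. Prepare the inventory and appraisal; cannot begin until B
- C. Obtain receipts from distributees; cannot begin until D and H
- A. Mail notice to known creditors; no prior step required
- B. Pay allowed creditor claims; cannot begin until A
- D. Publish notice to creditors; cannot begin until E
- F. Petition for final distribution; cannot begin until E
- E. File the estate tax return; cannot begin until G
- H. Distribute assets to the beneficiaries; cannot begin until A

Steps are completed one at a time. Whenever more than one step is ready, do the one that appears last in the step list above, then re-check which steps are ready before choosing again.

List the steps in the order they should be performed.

A, H, B, G, E, F, D, C

A is the only step with nothing outstanding, so it goes first.
H and B are both available; H is listed later → H.
Next only B has its prerequisites met → B.
G needed B, now all done → G.
Next only E has its prerequisites met → E.
Ready: F and D. F is listed later → F.
D is the only step now ready → D.
C needed H and D, now all done → C.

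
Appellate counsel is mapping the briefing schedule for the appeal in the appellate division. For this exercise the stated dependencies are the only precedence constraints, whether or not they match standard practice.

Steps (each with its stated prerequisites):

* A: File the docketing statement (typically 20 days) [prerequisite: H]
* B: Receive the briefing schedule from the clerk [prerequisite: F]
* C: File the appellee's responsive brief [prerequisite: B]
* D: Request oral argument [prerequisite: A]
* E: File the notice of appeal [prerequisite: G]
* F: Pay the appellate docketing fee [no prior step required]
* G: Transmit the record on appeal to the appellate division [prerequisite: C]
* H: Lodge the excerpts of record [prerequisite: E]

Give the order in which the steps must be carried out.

F → B → C → G → E → H → A → D

Only F has no prerequisites, so it is first.
B is the only step now ready → B.
C needed B, now all done → C.
G needed C, now all done → G.
E needed G, now all done → E.
H is the only step now ready → H.
A needed H, now all done → A.
D needed A, now all done → D.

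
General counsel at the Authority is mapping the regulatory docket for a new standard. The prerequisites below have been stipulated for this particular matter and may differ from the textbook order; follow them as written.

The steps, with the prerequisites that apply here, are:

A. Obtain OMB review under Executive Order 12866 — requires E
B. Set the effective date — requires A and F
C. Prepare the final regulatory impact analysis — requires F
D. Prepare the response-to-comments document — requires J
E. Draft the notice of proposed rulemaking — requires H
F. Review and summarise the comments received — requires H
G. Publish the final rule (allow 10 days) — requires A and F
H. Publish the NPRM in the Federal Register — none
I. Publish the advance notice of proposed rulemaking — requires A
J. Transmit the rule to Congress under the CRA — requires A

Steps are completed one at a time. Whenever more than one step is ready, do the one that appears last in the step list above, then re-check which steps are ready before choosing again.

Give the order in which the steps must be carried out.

H → F → E → C → A → J → I → G → D → B

H has no prerequisites → H first.
Ready: F and E. F is listed later → F.
Ready: E and C. E is listed later → E.
A now also ready, so the ready set is {C, A}; C is listed later → C.
That leaves A as the only ready step → A.
J, I, G and B are all available; J is listed later → J.
Ready: I, G, D and B. I is listed later → I.
Now G, D and B have their prerequisites met. G is listed later, so G next.
D and B are both available; D is listed later → D.
Next only B has its prerequisites met → B.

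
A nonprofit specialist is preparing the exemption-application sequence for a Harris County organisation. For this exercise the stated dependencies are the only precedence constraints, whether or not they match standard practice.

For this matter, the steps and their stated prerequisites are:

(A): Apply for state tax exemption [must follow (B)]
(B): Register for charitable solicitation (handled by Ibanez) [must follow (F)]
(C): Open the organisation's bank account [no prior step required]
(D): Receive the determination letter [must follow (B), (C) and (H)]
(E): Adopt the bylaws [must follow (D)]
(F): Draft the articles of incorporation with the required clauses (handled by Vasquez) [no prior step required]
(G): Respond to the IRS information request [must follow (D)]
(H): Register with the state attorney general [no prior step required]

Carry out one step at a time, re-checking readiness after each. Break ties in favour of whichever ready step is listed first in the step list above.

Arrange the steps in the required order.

(C), (F), (B), (A), (H), (D), (E), (G)

(C), (F) and (H) have no prerequisites; (C) is listed earlier, so (C) is first.
Now (F) and (H) have their prerequisites met. (F) is listed earlier, so (F) next.
Ready: (B) and (H). (B) is listed earlier → (B).
Ready: (A) and (H). (A) is listed earlier → (A).
Next only (H) has its prerequisites met → (H).
That leaves (D) as the only ready step → (D).
Now (E) and (G) have their prerequisites met. (E) is listed earlier, so (E) next.
That leaves (G) as the only ready step → (G).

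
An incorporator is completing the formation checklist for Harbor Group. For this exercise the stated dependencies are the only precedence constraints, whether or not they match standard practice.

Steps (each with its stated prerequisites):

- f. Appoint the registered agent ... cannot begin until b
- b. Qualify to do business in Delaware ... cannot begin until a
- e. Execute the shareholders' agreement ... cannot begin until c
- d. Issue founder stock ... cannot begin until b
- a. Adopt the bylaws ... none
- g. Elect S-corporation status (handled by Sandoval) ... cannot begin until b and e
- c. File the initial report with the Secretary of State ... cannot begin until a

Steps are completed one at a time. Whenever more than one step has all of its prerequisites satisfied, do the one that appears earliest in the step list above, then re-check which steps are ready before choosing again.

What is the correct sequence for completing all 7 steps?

a b f d c e g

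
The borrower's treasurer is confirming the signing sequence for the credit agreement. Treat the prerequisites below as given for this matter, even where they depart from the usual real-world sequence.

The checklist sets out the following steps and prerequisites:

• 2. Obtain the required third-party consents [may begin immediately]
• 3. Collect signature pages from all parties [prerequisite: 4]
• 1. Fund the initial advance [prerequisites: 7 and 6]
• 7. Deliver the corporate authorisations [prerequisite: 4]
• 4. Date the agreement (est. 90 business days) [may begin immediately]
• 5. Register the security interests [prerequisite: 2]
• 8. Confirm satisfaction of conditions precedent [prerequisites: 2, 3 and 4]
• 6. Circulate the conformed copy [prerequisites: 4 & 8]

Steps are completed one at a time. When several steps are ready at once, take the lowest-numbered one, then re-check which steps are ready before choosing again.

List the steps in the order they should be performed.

2, 4, 3, 5, 7, 8, 6, 1

2 and 4 have no prerequisites; 2 has the earlier label, so 2 is first.
5 now also ready, so the ready set is {4, 5}; 4 has the earlier label → 4.
3 and 7 now also ready, so the ready set is {3, 5, 7}; 3 has the earlier label → 3.
8 now also ready, so the ready set is {5, 7, 8}; 5 has the earlier label → 5.
Ready: 7 and 8. 7 has the earlier label → 7.
That leaves 8 as the only ready step → 8.
Next only 6 has its prerequisites met → 6.
1 needed 6 and 7, now all done → 1.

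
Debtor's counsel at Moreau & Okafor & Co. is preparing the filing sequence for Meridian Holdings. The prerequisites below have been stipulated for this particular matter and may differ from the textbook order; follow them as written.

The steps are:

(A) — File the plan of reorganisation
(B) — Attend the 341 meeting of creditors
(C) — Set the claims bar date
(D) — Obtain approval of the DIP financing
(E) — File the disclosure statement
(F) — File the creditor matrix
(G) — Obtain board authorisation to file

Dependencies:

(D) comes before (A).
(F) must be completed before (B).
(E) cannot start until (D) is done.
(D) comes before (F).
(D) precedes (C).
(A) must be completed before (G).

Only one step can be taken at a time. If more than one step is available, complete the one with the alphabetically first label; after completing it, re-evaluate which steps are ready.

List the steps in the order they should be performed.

(D) is the only step with nothing outstanding, so it goes first.
(A), (C), (E) and (F) are all available; (A) has the earlier label → (A).
Now (C), (E), (F) and (G) have their prerequisites met. (C) has the earlier label, so (C) next.
(E), (F) and (G) are all available; (E) has the earlier label → (E).
Ready: (F) and (G). (F) has the earlier label → (F).
Ready: (B) and (G). (B) has the earlier label → (B).
(G) needed (A), now all done → (G).

(D), (A), (C), (E), (F), (B), (G)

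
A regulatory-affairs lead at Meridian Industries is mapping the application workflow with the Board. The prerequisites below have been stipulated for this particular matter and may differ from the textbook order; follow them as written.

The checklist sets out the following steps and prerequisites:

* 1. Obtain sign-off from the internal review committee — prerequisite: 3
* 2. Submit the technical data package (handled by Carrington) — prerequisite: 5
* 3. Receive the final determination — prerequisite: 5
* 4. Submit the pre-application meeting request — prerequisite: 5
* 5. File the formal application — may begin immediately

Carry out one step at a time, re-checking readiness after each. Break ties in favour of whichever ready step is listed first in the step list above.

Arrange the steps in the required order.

5 2 3 1 4

5 is the only step with nothing outstanding, so it goes first.
Now 2, 3 and 4 have their prerequisites met. 2 is listed earlier, so 2 next.
3 and 4 are both available; 3 is listed earlier → 3.
1 and 4 are both available; 1 is listed earlier → 1.
That leaves 4 as the only ready step → 4.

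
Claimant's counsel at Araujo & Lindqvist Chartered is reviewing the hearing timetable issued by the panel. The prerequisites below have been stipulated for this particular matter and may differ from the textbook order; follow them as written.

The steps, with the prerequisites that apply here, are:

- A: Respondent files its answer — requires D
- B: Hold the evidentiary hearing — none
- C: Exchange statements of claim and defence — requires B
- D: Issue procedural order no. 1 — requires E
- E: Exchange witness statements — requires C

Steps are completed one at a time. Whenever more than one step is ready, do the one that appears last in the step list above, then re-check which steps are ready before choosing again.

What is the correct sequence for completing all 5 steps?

B, C, E, D, A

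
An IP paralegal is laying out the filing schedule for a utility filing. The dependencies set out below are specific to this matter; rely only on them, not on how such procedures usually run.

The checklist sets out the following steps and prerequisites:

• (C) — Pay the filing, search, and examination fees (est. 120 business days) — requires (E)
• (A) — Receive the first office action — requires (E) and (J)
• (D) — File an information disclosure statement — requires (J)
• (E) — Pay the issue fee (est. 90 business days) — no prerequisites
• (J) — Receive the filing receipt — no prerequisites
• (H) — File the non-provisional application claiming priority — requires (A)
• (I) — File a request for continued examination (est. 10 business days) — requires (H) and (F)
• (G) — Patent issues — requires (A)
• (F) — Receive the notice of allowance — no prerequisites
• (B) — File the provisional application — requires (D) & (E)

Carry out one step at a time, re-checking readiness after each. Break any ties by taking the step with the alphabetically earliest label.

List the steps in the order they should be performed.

(E), (F) and (J) have no prerequisites; (E) has the earlier label, so (E) is first.
Ready: (C), (F) and (J). (C) has the earlier label → (C).
Ready: (F) and (J). (F) has the earlier label → (F).
Next only (J) has its prerequisites met → (J).
Ready: (A) and (D). (A) has the earlier label → (A).
Now (D), (G) and (H) have their prerequisites met. (D) has the earlier label, so (D) next.
(B) now also ready, so the ready set is {(B), (G), (H)}; (B) has the earlier label → (B).
Ready: (G) and (H). (G) has the earlier label → (G).
(H) needed (A), now all done → (H).
Next only (I) has its prerequisites met → (I).

(E) → (C) → (F) → (J) → (A) → (D) → (B) → (G) → (H) → (I)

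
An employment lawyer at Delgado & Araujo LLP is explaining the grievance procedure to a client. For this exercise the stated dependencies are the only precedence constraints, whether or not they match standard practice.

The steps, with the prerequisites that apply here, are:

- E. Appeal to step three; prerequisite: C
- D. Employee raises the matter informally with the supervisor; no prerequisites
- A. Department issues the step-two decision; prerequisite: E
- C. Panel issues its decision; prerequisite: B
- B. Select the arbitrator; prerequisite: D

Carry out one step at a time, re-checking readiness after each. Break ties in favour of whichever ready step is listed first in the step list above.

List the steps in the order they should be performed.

D has no prerequisites → D first.
B needed D, now all done → B.
Next only C has its prerequisites met → C.
That leaves E as the only ready step → E.
A needed E, now all done → A.

D B C E A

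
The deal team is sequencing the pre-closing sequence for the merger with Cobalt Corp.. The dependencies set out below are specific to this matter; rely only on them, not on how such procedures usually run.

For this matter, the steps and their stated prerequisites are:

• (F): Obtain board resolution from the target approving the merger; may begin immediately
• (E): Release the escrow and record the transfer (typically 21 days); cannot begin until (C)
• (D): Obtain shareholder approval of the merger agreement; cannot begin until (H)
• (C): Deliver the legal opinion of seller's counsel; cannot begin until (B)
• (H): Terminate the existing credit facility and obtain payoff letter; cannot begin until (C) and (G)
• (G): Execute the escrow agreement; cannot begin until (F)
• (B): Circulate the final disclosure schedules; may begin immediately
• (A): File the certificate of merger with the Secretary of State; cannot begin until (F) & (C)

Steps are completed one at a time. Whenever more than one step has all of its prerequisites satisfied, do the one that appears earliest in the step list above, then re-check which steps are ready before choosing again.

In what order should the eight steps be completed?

Nothing is required for (F) and (B). (F) is listed earlier → (F) first.
(G) and (B) are both available; (G) is listed earlier → (G).
That leaves (B) as the only ready step → (B).
Next only (C) has its prerequisites met → (C).
Ready: (E), (H) and (A). (E) is listed earlier → (E).
Ready: (H) and (A). (H) is listed earlier → (H).
Ready: (D) and (A). (D) is listed earlier → (D).
Next only (A) has its prerequisites met → (A).

(F) → (G) → (B) → (C) → (E) → (H) → (D) → (A)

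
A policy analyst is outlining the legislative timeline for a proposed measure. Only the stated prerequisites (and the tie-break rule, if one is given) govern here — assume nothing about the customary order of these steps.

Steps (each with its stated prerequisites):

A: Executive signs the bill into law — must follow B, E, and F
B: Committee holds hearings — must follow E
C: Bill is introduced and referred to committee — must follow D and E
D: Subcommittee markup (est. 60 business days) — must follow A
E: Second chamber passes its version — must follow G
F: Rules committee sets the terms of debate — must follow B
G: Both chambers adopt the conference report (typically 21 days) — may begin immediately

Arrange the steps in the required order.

G → E → B → F → A → D → C

Only G has no prerequisites, so it is first.
E is the only step now ready → E.
B needed E, now all done → B.
Next only F has its prerequisites met → F.
A is the only step now ready → A.
Next only D has its prerequisites met → D.
C needed D and E, now all done → C.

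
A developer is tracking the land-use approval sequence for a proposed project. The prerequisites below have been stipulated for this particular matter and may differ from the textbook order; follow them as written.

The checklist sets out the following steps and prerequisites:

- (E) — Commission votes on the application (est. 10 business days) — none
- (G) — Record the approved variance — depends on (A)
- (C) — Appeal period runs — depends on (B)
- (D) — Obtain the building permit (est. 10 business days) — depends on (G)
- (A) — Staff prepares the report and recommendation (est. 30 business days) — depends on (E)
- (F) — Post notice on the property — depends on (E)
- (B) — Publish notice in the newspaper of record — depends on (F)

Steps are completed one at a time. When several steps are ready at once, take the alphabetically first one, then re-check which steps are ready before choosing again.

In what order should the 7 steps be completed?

(E) is the only step with nothing outstanding, so it goes first.
Ready: (A) and (F). (A) has the earlier label → (A).
(G) now also ready, so the ready set is {(F), (G)}; (F) has the earlier label → (F).
(B) now also ready, so the ready set is {(B), (G)}; (B) has the earlier label → (B).
(C) and (G) are both available; (C) has the earlier label → (C).
That leaves (G) as the only ready step → (G).
(D) is the only step now ready → (D).

(E), (A), (F), (B), (C), (G), (D)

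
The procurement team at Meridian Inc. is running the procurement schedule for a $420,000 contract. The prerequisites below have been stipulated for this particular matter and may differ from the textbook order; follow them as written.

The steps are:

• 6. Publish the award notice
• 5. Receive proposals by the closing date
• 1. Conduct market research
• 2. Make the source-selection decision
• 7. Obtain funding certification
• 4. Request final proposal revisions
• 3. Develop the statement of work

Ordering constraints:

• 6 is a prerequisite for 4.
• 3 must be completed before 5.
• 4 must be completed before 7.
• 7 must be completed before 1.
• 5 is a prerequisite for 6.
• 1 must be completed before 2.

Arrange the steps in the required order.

3, 5, 6, 4, 7, 1, 2

Only 3 has no prerequisites, so it is first.
That leaves 5 as the only ready step → 5.
6 is the only step now ready → 6.
That leaves 4 as the only ready step → 4.
Next only 7 has its prerequisites met → 7.
1 needed 7, now all done → 1.
2 needed 1, now all done → 2.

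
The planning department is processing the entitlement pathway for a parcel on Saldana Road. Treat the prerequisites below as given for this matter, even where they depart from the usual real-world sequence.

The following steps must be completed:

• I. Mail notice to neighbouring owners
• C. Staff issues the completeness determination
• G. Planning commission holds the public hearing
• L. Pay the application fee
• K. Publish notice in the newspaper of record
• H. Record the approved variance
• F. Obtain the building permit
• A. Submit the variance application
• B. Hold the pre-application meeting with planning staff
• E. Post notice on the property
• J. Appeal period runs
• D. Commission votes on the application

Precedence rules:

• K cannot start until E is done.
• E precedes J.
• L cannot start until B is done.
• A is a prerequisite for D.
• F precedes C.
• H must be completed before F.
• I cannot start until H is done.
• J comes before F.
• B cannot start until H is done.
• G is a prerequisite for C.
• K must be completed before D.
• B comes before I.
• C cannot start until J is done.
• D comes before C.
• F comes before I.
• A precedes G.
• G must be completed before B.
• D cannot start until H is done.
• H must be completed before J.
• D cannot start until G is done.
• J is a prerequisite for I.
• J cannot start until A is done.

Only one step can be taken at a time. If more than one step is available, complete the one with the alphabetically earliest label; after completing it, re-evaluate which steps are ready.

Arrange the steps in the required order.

Nothing is required for A, E and H. A has the earlier label → A first.
G now also ready, so the ready set is {E, G, H}; E has the earlier label → E.
K now also ready, so the ready set is {G, H, K}; G has the earlier label → G.
Now H and K have their prerequisites met. H has the earlier label, so H next.
B and J now also ready, so the ready set is {B, J, K}; B has the earlier label → B.
J, K and L are all available; J has the earlier label → J.
Now F, K and L have their prerequisites met. F has the earlier label, so F next.
Now I, K and L have their prerequisites met. I has the earlier label, so I next.
Ready: K and L. K has the earlier label → K.
D now also ready, so the ready set is {D, L}; D has the earlier label → D.
C and L are both available; C has the earlier label → C.
L is the only step now ready → L.

A, E, G, H, B, J, F, I, K, D, C, L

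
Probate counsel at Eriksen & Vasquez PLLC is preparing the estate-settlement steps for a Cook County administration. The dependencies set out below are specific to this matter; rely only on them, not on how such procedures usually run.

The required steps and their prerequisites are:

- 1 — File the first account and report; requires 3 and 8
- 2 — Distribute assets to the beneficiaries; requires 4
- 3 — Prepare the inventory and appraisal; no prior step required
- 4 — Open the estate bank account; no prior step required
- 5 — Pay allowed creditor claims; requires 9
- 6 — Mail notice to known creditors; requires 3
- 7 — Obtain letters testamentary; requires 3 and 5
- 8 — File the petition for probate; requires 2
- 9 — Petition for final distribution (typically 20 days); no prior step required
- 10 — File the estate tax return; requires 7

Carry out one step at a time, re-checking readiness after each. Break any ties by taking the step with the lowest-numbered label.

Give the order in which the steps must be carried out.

3 4 2 6 8 1 9 5 7 10

Nothing is required for 3, 4 and 9. 3 has the earlier label → 3 first.
6 now also ready, so the ready set is {4, 6, 9}; 4 has the earlier label → 4.
Now 2, 6 and 9 have their prerequisites met. 2 has the earlier label, so 2 next.
8 now also ready, so the ready set is {6, 8, 9}; 6 has the earlier label → 6.
Now 8 and 9 have their prerequisites met. 8 has the earlier label, so 8 next.
Now 1 and 9 have their prerequisites met. 1 has the earlier label, so 1 next.
That leaves 9 as the only ready step → 9.
Next only 5 has its prerequisites met → 5.
7 is the only step now ready → 7.
Next only 10 has its prerequisites met → 10.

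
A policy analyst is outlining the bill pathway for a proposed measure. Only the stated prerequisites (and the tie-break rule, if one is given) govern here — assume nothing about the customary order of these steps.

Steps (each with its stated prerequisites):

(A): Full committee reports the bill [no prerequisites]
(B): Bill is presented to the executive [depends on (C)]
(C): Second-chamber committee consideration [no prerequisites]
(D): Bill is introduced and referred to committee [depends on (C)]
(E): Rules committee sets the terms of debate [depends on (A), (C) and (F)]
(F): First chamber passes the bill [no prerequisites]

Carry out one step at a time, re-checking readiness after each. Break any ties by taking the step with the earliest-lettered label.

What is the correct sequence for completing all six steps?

Nothing is required for (A), (C) and (F). (A) has the earlier label → (A) first.
(C) and (F) are both available; (C) has the earlier label → (C).
Now (B), (D) and (F) have their prerequisites met. (B) has the earlier label, so (B) next.
Now (D) and (F) have their prerequisites met. (D) has the earlier label, so (D) next.
That leaves (F) as the only ready step → (F).
(E) needed (A), (C) and (F), now all done → (E).

(A), (C), (B), (D), (F), (E)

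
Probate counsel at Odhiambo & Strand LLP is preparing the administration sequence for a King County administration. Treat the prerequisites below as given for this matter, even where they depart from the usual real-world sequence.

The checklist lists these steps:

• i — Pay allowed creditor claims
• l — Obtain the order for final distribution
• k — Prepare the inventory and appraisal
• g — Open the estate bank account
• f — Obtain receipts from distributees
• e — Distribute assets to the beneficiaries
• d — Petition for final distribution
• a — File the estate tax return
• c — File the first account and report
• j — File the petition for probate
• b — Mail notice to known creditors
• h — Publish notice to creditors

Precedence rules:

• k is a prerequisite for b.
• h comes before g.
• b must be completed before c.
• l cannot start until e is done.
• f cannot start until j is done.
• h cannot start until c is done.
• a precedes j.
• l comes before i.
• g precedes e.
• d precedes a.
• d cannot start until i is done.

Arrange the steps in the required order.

k → b → c → h → g → e → l → i → d → a → j → f

Only k has no prerequisites, so it is first.
b needed k, now all done → b.
Next only c has its prerequisites met → c.
h is the only step now ready → h.
g needed h, now all done → g.
e is the only step now ready → e.
l is the only step now ready → l.
Next only i has its prerequisites met → i.
That leaves d as the only ready step → d.
a needed d, now all done → a.
That leaves j as the only ready step → j.
That leaves f as the only ready step → f.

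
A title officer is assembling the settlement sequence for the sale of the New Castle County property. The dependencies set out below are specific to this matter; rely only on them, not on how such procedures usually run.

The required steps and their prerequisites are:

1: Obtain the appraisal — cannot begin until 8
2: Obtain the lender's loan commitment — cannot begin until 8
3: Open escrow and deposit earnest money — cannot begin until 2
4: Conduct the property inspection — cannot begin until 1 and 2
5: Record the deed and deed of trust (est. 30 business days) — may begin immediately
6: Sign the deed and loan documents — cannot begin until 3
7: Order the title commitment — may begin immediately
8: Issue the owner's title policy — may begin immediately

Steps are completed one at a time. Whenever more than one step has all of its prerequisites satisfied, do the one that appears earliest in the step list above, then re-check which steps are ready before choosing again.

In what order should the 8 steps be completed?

5 7 8 1 2 3 4 6

Nothing is required for 5, 7 and 8. 5 is listed earlier → 5 first.
Now 7 and 8 have their prerequisites met. 7 is listed earlier, so 7 next.
Next only 8 has its prerequisites met → 8.
1 and 2 are both available; 1 is listed earlier → 1.
That leaves 2 as the only ready step → 2.
3 and 4 are both available; 3 is listed earlier → 3.
Now 4 and 6 have their prerequisites met. 4 is listed earlier, so 4 next.
6 needed 3, now all done → 6.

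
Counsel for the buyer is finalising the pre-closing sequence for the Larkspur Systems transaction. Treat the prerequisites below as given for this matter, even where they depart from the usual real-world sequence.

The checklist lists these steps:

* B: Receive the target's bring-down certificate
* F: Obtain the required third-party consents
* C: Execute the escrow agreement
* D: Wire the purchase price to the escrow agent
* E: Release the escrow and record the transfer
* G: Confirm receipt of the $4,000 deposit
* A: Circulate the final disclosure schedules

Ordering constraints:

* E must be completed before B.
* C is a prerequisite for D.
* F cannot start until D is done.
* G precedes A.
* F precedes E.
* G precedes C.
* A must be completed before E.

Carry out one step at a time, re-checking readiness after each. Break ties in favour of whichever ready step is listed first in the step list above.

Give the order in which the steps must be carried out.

G is the only step with nothing outstanding, so it goes first.
Now C and A have their prerequisites met. C is listed earlier, so C next.
D and A are both available; D is listed earlier → D.
F and A are both available; F is listed earlier → F.
Next only A has its prerequisites met → A.
That leaves E as the only ready step → E.
B is the only step now ready → B.

G → C → D → F → A → E → B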